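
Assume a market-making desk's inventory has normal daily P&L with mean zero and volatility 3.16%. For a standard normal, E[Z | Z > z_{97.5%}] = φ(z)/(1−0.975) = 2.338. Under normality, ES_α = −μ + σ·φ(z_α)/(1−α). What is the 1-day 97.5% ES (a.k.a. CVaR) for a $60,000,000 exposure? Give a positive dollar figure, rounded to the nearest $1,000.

ES = 3.16% × 2.338 = 7.388%.
On $60,000,000: 0.07388 × $60,000,000 = $4,432,800.

$4,433,000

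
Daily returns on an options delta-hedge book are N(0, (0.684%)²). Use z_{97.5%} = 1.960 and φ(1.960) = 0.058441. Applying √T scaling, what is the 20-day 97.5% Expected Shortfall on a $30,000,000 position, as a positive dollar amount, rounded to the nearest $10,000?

σ_{20d} = 0.684% × √20 = 3.059%.
ES multiplier = φ(z)/(1−α) = 0.058441/0.025 = 2.338.
ES = 3.059% × 2.338 = 7.152%; on $30,000,000: $2,145,600.

$2,150,000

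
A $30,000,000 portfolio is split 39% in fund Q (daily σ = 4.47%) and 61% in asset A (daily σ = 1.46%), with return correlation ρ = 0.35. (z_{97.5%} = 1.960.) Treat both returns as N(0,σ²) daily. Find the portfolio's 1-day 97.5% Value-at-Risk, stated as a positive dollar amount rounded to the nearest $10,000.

σ_p² = 0.39²·4.47² + 0.61²·1.46² + 2·0.35·0.39·0.61·4.47·1.46 = 4.9191 (%²).
σ_p = √4.9191 = 2.218%.
VaR = 1.960 × 2.218% = 4.347%; on $30,000,000 that is $1,304,100.

$1,300,000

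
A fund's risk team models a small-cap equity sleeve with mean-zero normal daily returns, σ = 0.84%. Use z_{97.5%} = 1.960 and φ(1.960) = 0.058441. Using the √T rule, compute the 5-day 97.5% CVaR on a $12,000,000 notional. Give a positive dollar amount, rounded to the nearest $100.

$526,900

σ_{5d} = 0.84% × √5 = 1.878%.
ES multiplier = φ(z)/(1−α) = 0.058441/0.025 = 2.338.
ES = 1.878% × 2.338 = 4.391%; on $12,000,000: $526,920.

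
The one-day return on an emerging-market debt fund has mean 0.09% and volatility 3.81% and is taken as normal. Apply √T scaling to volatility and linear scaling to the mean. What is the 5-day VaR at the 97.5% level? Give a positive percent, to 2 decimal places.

16.25%

At 97.5%, z = 1.960.
σ_{5d} = 3.81% × √5 = 8.519%; μ_{5d} = 5 × 0.09% = 0.450%.
VaR = −(0.450%) + 1.960 × 8.519% = 16.247%.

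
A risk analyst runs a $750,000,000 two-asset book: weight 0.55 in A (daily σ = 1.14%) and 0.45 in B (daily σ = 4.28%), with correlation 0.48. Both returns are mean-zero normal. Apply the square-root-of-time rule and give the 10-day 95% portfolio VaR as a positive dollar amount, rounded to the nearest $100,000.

$89,500,000

σ_p = √(0.55²·1.14² + 0.45²·4.28² + 2·0.48·0.55·0.45·1.14·4.28) = 2.294%.
σ_{10d} = 2.294% × √10 = 7.254%.
z(95%) = 1.645.
VaR = 1.645 × 7.254% = 11.933%; on $750,000,000 that is $89,497,500.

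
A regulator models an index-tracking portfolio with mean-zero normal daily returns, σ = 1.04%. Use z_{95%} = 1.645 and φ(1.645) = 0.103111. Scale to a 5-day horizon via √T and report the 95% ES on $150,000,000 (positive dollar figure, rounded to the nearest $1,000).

σ_{5d} = 1.04% × √5 = 2.326%.
ES multiplier = φ(z)/(1−α) = 0.103111/0.05 = 2.062.
ES = 2.326% × 2.062 = 4.796%; on $150,000,000: $7,194,000.

$7,194,000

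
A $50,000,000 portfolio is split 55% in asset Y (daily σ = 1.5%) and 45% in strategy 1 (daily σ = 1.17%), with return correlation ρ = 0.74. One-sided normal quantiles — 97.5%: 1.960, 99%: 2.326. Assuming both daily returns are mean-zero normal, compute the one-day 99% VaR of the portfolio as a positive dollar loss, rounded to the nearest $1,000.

$1,471,000

σ_p² = 0.55²·1.5² + 0.45²·1.17² + 2·0.74·0.55·0.45·1.5·1.17 = 1.6007 (%²).
σ_p = √1.6007 = 1.265%.
VaR = 2.326 × 1.265% = 2.942%; on $50,000,000 that is $1,471,000.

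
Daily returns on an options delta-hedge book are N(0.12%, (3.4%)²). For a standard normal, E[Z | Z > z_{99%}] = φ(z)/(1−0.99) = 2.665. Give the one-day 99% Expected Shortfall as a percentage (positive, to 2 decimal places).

ES = −(0.12%) + 3.4% × 2.665 = 8.941%.

8.94%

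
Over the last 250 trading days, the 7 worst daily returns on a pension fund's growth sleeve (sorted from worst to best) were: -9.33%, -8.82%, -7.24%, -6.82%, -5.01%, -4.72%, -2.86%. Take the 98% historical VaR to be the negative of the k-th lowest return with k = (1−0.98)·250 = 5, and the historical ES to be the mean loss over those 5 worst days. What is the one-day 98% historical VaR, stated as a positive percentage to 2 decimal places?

5.01%

k = 5; the 5th lowest return is -5.01%, so VaR = 5.01%.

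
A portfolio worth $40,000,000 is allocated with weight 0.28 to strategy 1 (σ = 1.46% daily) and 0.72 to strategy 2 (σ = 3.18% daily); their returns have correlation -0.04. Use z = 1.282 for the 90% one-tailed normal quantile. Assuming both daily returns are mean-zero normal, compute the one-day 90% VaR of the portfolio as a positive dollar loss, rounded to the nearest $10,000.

$1,180,000

σ_p² = 0.28²·1.46² + 0.72²·3.18² + 2·-0.04·0.28·0.72·1.46·3.18 = 5.3345 (%²).
σ_p = √5.3345 = 2.310%.
VaR = 1.282 × 2.310% = 2.961%; on $40,000,000 that is $1,184,400.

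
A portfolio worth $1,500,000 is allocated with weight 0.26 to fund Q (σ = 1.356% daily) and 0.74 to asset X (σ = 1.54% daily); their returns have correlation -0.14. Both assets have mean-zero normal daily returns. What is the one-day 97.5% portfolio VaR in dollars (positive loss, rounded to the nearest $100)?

$33,700

σ_p² = 0.26²·1.356² + 0.74²·1.54² + 2·-0.14·0.26·0.74·1.356·1.54 = 1.3105 (%²).
σ_p = √1.3105 = 1.145%.
At 97.5%, z = 1.960.
VaR = 1.960 × 1.145% = 2.244%; on $1,500,000 that is $33,660.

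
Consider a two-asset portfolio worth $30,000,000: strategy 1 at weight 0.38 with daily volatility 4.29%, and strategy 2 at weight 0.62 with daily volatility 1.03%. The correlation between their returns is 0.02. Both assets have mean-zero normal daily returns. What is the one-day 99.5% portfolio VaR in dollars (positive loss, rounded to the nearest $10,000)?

$1,360,000

σ_p² = 0.38²·4.29² + 0.62²·1.03² + 2·0.02·0.38·0.62·4.29·1.03 = 3.1070 (%²).
σ_p = √3.1070 = 1.763%.
At 99.5%, z = 2.576.
VaR = 2.576 × 1.763% = 4.541%; on $30,000,000 that is $1,362,300.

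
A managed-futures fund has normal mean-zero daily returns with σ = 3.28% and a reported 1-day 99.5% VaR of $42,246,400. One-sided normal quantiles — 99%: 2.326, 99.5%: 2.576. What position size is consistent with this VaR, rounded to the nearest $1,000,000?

VaR as a fraction of value: z·σ = 2.576 × 3.28% = 8.44928%.
Position = $42,246,400 / 0.0844928 = $500,000,000.

$500,000,000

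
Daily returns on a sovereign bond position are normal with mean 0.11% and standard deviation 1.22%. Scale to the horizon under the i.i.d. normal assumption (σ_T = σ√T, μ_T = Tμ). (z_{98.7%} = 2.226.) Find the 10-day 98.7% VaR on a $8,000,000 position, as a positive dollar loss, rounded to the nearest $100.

$599,000

σ_{10d} = 1.22% × √10 = 3.858%; μ_{10d} = 10 × 0.11% = 1.100%.
VaR = −(1.100%) + 2.226 × 3.858% = 7.488%.
On $8,000,000: 0.07488 × $8,000,000 = $599,040.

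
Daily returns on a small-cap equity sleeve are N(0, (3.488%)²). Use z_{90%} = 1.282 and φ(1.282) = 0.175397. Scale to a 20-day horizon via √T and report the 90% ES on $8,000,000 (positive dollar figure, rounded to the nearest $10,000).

σ_{20d} = 3.488% × √20 = 15.599%.
ES multiplier = φ(z)/(1−α) = 0.175397/0.1 = 1.754.
ES = 15.599% × 1.754 = 27.361%; on $8,000,000: $2,188,880.

$2,190,000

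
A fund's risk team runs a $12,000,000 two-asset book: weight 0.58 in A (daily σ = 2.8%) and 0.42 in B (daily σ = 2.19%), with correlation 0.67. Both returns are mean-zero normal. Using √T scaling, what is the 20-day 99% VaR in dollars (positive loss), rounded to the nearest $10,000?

$2,920,000

σ_p = √(0.58²·2.8² + 0.42²·2.19² + 2·0.67·0.58·0.42·2.8·2.19) = 2.342%.
σ_{20d} = 2.342% × √20 = 10.474%.
z(99%) = 2.326.
VaR = 2.326 × 10.474% = 24.363%; on $12,000,000 that is $2,923,560.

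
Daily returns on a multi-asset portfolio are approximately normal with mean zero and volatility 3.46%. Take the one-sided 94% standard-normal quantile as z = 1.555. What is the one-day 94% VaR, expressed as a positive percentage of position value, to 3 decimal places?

VaR = z·σ = 1.555 × 3.46% = 5.380%.

5.380%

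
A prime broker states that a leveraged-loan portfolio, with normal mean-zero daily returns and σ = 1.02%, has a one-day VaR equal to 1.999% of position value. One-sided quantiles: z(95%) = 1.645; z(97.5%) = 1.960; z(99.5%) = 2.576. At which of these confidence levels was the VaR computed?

Implied z = VaR/σ = 1.999 / 1.02 = 1.960.
This matches z(97.5%) = 1.960.

97.5%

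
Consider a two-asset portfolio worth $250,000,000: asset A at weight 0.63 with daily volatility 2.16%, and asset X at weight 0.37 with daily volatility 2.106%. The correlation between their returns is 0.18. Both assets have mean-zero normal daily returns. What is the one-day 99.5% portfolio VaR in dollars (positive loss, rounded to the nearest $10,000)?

$10,850,000

σ_p² = 0.63²·2.16² + 0.37²·2.106² + 2·0.18·0.63·0.37·2.16·2.106 = 2.8407 (%²).
σ_p = √2.8407 = 1.685%.
At 99.5%, z = 2.576.
VaR = 2.576 × 1.685% = 4.341%; on $250,000,000 that is $10,852,500.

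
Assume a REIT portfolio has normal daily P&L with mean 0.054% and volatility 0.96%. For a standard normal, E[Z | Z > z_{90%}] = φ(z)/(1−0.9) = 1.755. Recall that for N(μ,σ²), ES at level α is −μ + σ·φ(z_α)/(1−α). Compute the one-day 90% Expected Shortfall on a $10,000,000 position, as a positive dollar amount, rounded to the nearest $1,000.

$163,000

ES = −(0.054%) + 0.96% × 1.755 = 1.631%.
On $10,000,000: 0.01631 × $10,000,000 = $163,100.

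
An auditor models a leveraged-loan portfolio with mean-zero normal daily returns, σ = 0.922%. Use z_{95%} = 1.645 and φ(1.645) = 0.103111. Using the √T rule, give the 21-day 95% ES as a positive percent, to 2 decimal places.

σ_{21d} = 0.922% × √21 = 4.225%.
ES multiplier = φ(z)/(1−α) = 0.103111/0.05 = 2.062.
ES = 4.225% × 2.062 = 8.712%.

8.71%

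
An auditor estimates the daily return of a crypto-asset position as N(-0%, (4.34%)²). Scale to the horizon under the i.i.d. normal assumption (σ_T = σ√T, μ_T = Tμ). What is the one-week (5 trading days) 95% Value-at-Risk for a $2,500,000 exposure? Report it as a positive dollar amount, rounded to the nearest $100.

At 95%, z = 1.645.
σ_{5d} = 4.34% × √5 = 9.705%.
VaR = 1.645 × 9.705% = 15.965%.
On $2,500,000: 0.15965 × $2,500,000 = $399,125.

$399,100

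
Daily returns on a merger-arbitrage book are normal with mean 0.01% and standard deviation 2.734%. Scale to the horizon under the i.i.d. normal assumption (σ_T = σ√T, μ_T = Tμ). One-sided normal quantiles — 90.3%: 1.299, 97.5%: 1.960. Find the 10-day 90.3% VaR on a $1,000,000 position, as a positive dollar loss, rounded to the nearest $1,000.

σ_{10d} = 2.734% × √10 = 8.646%; μ_{10d} = 10 × 0.01% = 0.100%.
VaR = −(0.100%) + 1.299 × 8.646% = 11.131%.
On $1,000,000: 0.11131 × $1,000,000 = $111,310.

$111,000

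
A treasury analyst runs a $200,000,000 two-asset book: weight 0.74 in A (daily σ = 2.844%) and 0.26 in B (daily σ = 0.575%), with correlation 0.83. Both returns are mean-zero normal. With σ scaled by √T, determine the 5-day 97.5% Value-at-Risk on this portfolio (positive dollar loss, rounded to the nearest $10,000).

$19,550,000

σ_p = √(0.74²·2.844² + 0.26²·0.575² + 2·0.83·0.74·0.26·2.844·0.575) = 2.230%.
σ_{5d} = 2.230% × √5 = 4.986%.
z(97.5%) = 1.960.
VaR = 1.960 × 4.986% = 9.773%; on $200,000,000 that is $19,546,000.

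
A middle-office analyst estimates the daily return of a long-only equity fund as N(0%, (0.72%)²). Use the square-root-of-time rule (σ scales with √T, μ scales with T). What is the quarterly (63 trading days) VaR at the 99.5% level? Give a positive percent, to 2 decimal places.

At 99.5%, z = 2.576.
σ_{63d} = 0.72% × √63 = 5.715%.
VaR = 2.576 × 5.715% = 14.722%.

14.72%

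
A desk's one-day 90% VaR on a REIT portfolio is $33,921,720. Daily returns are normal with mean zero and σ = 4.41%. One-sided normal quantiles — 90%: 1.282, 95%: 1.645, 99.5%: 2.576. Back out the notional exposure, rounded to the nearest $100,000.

$600,000,000

VaR as a fraction of value: z·σ = 1.282 × 4.41% = 5.65362%.
Position = $33,921,720 / 0.0565362 = $600,000,000.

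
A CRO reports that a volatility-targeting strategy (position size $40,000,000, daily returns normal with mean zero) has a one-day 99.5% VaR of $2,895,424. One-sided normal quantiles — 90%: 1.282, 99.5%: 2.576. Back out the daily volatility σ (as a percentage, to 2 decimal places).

VaR as a fraction: $2,895,424 / $40,000,000 = 7.239%.
σ = VaR / z = 7.239% / 2.576 = 2.810%.

2.81%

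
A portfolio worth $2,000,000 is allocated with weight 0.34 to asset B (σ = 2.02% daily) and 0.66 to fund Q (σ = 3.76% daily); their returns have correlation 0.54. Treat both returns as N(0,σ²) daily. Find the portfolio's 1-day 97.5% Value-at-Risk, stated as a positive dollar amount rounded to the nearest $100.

$114,100

σ_p² = 0.34²·2.02² + 0.66²·3.76² + 2·0.54·0.34·0.66·2.02·3.76 = 8.4707 (%²).
σ_p = √8.4707 = 2.910%.
At 97.5%, z = 1.960.
VaR = 1.960 × 2.910% = 5.704%; on $2,000,000 that is $114,080.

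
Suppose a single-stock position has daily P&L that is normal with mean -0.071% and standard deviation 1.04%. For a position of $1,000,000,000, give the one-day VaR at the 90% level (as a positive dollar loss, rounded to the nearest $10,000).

At 90% one-sided, z = 1.282.
VaR = −μ + z·σ = −(-0.071%) + 1.282 × 1.04% = 1.404%.
On $1,000,000,000: 0.01404 × $1,000,000,000 = $14,040,000.

$14,040,000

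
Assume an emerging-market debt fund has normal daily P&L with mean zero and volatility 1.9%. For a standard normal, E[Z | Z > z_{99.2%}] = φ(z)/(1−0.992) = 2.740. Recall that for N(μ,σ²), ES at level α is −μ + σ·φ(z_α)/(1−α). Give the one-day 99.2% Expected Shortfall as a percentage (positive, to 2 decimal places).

ES = 1.9% × 2.740 = 5.206%.

5.21%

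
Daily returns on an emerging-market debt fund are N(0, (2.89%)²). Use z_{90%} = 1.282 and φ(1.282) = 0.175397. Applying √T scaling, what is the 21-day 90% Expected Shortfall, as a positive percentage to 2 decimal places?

23.23%

σ_{21d} = 2.89% × √21 = 13.244%.
ES multiplier = φ(z)/(1−α) = 0.175397/0.1 = 1.754.
ES = 13.244% × 1.754 = 23.230%.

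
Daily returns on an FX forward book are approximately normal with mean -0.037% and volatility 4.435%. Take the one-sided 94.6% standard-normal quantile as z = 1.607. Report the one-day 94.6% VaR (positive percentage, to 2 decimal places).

VaR = −μ + z·σ = −(-0.037%) + 1.607 × 4.435% = 7.164%.

7.16%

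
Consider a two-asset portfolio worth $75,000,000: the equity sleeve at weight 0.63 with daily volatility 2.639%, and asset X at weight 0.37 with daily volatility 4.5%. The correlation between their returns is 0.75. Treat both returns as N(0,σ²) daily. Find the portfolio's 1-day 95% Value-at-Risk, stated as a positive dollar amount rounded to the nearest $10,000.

$3,840,000

σ_p² = 0.63²·2.639² + 0.37²·4.5² + 2·0.75·0.63·0.37·2.639·4.5 = 9.6886 (%²).
σ_p = √9.6886 = 3.113%.
At 95%, z = 1.645.
VaR = 1.645 × 3.113% = 5.121%; on $75,000,000 that is $3,840,750.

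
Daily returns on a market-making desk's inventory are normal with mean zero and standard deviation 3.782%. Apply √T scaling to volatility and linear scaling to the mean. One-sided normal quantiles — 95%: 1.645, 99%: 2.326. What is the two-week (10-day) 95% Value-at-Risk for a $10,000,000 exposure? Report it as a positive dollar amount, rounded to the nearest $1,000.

$1,967,000

σ_{10d} = 3.782% × √10 = 11.960%.
VaR = 1.645 × 11.960% = 19.674%.
On $10,000,000: 0.19674 × $10,000,000 = $1,967,400.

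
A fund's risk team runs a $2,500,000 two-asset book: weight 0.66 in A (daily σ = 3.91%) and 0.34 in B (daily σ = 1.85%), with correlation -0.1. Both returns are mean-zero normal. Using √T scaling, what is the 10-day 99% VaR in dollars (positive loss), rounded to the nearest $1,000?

σ_p = √(0.66²·3.91² + 0.34²·1.85² + 2·-0.1·0.66·0.34·3.91·1.85) = 2.594%.
σ_{10d} = 2.594% × √10 = 8.203%.
z(99%) = 2.326.
VaR = 2.326 × 8.203% = 19.080%; on $2,500,000 that is $477,000.

$477,000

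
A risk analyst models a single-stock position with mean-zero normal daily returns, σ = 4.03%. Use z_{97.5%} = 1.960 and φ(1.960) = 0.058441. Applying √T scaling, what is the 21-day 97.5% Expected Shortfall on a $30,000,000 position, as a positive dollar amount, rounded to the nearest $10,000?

σ_{21d} = 4.03% × √21 = 18.468%.
ES multiplier = φ(z)/(1−α) = 0.058441/0.025 = 2.338.
ES = 18.468% × 2.338 = 43.178%; on $30,000,000: $12,953,400.

$12,950,000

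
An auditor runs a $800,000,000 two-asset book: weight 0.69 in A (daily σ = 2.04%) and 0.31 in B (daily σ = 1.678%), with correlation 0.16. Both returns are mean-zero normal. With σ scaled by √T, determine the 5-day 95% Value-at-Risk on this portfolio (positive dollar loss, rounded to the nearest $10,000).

σ_p = √(0.69²·2.04² + 0.31²·1.678² + 2·0.16·0.69·0.31·2.04·1.678) = 1.577%.
σ_{5d} = 1.577% × √5 = 3.526%.
z(95%) = 1.645.
VaR = 1.645 × 3.526% = 5.800%; on $800,000,000 that is $46,400,000.

$46,400,000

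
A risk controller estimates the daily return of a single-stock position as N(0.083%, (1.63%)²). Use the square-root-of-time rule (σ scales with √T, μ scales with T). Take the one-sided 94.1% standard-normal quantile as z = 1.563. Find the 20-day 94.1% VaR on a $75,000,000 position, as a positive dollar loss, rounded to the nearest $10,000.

$7,300,000

σ_{20d} = 1.63% × √20 = 7.290%; μ_{20d} = 20 × 0.083% = 1.660%.
VaR = −(1.660%) + 1.563 × 7.290% = 9.734%.
On $75,000,000: 0.09734 × $75,000,000 = $7,300,500.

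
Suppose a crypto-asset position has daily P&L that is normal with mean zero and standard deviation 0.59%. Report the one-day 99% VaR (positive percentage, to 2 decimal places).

1.37%

At 99% one-sided, z = 2.326.
VaR = z·σ = 2.326 × 0.59% = 1.372%.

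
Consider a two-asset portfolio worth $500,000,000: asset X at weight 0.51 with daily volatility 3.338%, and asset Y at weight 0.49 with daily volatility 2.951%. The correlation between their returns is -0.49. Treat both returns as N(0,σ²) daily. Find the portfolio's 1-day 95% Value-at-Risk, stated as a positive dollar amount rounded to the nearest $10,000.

$13,200,000

σ_p² = 0.51²·3.338² + 0.49²·2.951² + 2·-0.49·0.51·0.49·3.338·2.951 = 2.5766 (%²).
σ_p = √2.5766 = 1.605%.
At 95%, z = 1.645.
VaR = 1.645 × 1.605% = 2.640%; on $500,000,000 that is $13,200,000.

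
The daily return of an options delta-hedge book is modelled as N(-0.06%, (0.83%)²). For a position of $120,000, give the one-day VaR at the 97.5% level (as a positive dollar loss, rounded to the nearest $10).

At 97.5% one-sided, z = 1.960.
VaR = −μ + z·σ = −(-0.06%) + 1.960 × 0.83% = 1.687%.
On $120,000: 0.01687 × $120,000 = $2,024.

$2,020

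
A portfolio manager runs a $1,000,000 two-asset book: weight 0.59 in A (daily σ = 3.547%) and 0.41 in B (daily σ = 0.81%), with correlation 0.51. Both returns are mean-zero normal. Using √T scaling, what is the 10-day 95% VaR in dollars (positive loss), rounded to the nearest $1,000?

$119,000

σ_p = √(0.59²·3.547² + 0.41²·0.81² + 2·0.51·0.59·0.41·3.547·0.81) = 2.280%.
σ_{10d} = 2.280% × √10 = 7.210%.
z(95%) = 1.645.
VaR = 1.645 × 7.210% = 11.860%; on $1,000,000 that is $118,600.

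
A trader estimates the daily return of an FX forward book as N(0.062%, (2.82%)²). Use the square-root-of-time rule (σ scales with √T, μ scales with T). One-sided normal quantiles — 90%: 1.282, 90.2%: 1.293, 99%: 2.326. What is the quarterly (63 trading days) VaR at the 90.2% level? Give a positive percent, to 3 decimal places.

25.035%

σ_{63d} = 2.82% × √63 = 22.383%; μ_{63d} = 63 × 0.062% = 3.906%.
VaR = −(3.906%) + 1.293 × 22.383% = 25.035%.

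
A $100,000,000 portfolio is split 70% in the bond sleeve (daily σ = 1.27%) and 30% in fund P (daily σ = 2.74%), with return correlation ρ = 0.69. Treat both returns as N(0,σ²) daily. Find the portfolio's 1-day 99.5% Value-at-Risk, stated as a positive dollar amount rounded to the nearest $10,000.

$4,050,000

σ_p² = 0.7²·1.27² + 0.3²·2.74² + 2·0.69·0.7·0.3·1.27·2.74 = 2.4745 (%²).
σ_p = √2.4745 = 1.573%.
At 99.5%, z = 2.576.
VaR = 2.576 × 1.573% = 4.052%; on $100,000,000 that is $4,052,000.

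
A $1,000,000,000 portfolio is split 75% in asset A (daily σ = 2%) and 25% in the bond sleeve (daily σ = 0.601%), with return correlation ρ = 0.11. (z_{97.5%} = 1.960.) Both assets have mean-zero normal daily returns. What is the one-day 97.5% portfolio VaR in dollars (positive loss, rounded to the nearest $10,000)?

$29,870,000

σ_p² = 0.75²·2² + 0.25²·0.601² + 2·0.11·0.75·0.25·2·0.601 = 2.3222 (%²).
σ_p = √2.3222 = 1.524%.
VaR = 1.960 × 1.524% = 2.987%; on $1,000,000,000 that is $29,870,000.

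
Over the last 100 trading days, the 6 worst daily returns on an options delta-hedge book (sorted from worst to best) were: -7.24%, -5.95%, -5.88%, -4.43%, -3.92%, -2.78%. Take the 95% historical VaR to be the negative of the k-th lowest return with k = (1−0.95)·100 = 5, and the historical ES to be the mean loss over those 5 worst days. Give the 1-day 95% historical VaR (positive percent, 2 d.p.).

k = 5; the 5th lowest return is -3.92%, so VaR = 3.92%.

3.92%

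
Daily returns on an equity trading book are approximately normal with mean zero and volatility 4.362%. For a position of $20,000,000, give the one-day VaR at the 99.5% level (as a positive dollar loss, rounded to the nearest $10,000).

At 99.5% one-sided, z = 2.576.
VaR = z·σ = 2.576 × 4.362% = 11.237%.
On $20,000,000: 0.11237 × $20,000,000 = $2,247,400.

$2,250,000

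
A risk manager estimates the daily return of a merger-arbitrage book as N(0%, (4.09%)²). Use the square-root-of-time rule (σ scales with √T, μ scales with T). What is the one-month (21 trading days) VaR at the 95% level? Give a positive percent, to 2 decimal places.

30.83%

At 95%, z = 1.645.
σ_{21d} = 4.09% × √21 = 18.743%.
VaR = 1.645 × 18.743% = 30.832%.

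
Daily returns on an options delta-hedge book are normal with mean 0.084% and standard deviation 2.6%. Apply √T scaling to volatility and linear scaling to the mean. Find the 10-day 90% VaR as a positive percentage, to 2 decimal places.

At 90%, z = 1.282.
σ_{10d} = 2.6% × √10 = 8.222%; μ_{10d} = 10 × 0.084% = 0.840%.
VaR = −(0.840%) + 1.282 × 8.222% = 9.701%.

9.70%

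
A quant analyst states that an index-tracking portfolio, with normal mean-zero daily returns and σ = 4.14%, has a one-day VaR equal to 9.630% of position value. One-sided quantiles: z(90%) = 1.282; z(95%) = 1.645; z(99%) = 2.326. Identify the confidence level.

Implied z = VaR/σ = 9.630 / 4.14 = 2.326.
This matches z(99%) = 2.326.

99%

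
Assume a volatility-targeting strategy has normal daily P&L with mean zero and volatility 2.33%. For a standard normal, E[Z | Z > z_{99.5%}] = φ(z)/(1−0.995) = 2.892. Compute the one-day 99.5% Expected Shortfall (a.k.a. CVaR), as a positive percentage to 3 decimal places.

6.738%

ES = 2.33% × 2.892 = 6.738%.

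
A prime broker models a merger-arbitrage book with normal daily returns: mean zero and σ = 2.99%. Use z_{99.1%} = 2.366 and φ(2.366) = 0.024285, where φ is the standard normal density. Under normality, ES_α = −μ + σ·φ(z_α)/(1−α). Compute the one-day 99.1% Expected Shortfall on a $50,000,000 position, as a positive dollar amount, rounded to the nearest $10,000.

Tail multiplier: φ(z)/(1−α) = 0.024285 / 0.009 = 2.698.
ES = 2.99% × 2.698 = 8.067%.
On $50,000,000: 0.08067 × $50,000,000 = $4,033,500.

$4,030,000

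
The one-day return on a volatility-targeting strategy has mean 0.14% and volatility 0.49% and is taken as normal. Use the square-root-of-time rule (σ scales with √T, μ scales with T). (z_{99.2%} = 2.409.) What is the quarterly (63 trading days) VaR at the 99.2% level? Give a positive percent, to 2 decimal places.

σ_{63d} = 0.49% × √63 = 3.889%; μ_{63d} = 63 × 0.14% = 8.820%.
VaR = −(8.820%) + 2.409 × 3.889% = 0.549%.

0.55%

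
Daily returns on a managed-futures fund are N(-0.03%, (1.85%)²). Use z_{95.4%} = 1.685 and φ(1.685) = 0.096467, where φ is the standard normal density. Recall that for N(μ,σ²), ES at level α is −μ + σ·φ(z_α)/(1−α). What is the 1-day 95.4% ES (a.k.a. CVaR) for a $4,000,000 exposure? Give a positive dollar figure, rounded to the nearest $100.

$156,400

Tail multiplier: φ(z)/(1−α) = 0.096467 / 0.046 = 2.097.
ES = −(-0.03%) + 1.85% × 2.097 = 3.909%.
On $4,000,000: 0.03909 × $4,000,000 = $156,360.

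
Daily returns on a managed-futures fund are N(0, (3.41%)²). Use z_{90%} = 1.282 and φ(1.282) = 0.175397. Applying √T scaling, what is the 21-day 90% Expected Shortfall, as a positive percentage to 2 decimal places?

σ_{21d} = 3.41% × √21 = 15.627%.
ES multiplier = φ(z)/(1−α) = 0.175397/0.1 = 1.754.
ES = 15.627% × 1.754 = 27.410%.

27.41%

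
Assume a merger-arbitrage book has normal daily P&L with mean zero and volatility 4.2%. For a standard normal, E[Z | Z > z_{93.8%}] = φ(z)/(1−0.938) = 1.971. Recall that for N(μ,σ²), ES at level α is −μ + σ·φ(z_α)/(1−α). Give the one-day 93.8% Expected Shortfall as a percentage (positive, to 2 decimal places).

ES = 4.2% × 1.971 = 8.278%.

8.28%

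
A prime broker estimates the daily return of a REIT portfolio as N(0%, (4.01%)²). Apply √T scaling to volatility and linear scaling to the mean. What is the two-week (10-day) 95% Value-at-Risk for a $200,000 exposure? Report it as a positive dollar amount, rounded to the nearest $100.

At 95%, z = 1.645.
σ_{10d} = 4.01% × √10 = 12.681%.
VaR = 1.645 × 12.681% = 20.860%.
On $200,000: 0.20860 × $200,000 = $41,720.

$41,700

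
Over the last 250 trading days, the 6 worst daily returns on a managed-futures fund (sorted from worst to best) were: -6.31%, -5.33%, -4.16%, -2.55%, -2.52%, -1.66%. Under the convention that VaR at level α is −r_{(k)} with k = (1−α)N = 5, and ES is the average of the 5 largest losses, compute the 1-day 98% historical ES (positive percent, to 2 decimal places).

The 5 worst returns sum to -20.87%.
ES = −(-20.87%) / 5 = 4.174% ≈ 4.17%.

4.17%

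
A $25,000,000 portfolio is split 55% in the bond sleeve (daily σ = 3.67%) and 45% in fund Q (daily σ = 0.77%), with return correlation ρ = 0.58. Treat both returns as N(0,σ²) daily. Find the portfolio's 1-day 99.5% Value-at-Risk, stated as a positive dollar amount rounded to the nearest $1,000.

σ_p² = 0.55²·3.67² + 0.45²·0.77² + 2·0.58·0.55·0.45·3.67·0.77 = 5.0057 (%²).
σ_p = √5.0057 = 2.237%.
At 99.5%, z = 2.576.
VaR = 2.576 × 2.237% = 5.763%; on $25,000,000 that is $1,440,750.

$1,441,000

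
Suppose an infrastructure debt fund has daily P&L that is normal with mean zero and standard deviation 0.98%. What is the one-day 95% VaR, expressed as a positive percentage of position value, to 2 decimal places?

At 95% one-sided, z = 1.645.
VaR = z·σ = 1.645 × 0.98% = 1.612%.

1.61%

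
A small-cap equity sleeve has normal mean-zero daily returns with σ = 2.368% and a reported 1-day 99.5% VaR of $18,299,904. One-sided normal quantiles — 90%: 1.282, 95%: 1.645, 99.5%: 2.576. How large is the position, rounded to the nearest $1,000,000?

VaR as a fraction of value: z·σ = 2.576 × 2.368% = 6.09997%.
Position = $18,299,904 / 0.0609997 = $300,000,000.

$300,000,000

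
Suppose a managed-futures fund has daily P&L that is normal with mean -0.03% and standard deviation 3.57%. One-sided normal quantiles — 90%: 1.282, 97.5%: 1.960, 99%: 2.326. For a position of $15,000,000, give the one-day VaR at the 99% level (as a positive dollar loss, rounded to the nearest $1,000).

VaR = −μ + z·σ = −(-0.03%) + 2.326 × 3.57% = 8.334%.
On $15,000,000: 0.08334 × $15,000,000 = $1,250,100.

$1,250,000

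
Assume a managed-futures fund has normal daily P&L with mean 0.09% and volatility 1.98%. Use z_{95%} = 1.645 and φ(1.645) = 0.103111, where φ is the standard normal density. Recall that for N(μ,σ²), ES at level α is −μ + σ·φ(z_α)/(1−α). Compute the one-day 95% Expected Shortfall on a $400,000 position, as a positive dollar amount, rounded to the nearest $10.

Tail multiplier: φ(z)/(1−α) = 0.103111 / 0.05 = 2.062.
ES = −(0.09%) + 1.98% × 2.062 = 3.993%.
On $400,000: 0.03993 × $400,000 = $15,972.

$15,970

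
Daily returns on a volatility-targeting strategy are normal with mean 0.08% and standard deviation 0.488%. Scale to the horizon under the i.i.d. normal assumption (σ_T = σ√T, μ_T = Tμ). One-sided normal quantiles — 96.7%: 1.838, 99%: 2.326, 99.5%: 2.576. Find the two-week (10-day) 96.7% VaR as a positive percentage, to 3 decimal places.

σ_{10d} = 0.488% × √10 = 1.543%; μ_{10d} = 10 × 0.08% = 0.800%.
VaR = −(0.800%) + 1.838 × 1.543% = 2.036%.

2.036%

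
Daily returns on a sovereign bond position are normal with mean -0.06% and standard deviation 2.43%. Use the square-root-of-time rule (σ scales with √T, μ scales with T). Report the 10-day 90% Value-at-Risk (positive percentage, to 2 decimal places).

At 90%, z = 1.282.
σ_{10d} = 2.43% × √10 = 7.684%; μ_{10d} = 10 × -0.06% = -0.600%.
VaR = −(-0.600%) + 1.282 × 7.684% = 10.451%.

10.45%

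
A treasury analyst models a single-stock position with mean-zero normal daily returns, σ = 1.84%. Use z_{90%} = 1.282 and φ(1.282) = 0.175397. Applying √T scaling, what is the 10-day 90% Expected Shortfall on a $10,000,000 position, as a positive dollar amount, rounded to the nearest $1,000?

$1,021,000

σ_{10d} = 1.84% × √10 = 5.819%.
ES multiplier = φ(z)/(1−α) = 0.175397/0.1 = 1.754.
ES = 5.819% × 1.754 = 10.207%; on $10,000,000: $1,020,700.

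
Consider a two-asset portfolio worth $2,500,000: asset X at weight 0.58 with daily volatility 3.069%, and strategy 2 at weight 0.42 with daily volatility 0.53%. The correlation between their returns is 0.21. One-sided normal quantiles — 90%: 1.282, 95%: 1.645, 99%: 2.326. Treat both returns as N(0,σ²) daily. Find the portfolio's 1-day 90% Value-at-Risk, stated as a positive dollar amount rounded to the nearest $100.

$59,000

σ_p² = 0.58²·3.069² + 0.42²·0.53² + 2·0.21·0.58·0.42·3.069·0.53 = 3.3844 (%²).
σ_p = √3.3844 = 1.840%.
VaR = 1.282 × 1.840% = 2.359%; on $2,500,000 that is $58,975.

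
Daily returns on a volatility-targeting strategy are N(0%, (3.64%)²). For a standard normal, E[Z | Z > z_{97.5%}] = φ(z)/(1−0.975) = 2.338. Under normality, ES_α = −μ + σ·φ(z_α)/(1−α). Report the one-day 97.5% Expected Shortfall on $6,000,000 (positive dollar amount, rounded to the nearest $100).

$510,600

ES = 3.64% × 2.338 = 8.510%.
On $6,000,000: 0.08510 × $6,000,000 = $510,600.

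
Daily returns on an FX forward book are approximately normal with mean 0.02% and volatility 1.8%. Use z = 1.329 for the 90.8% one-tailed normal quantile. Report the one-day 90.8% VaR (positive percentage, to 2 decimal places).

2.37%

VaR = −μ + z·σ = −(0.02%) + 1.329 × 1.8% = 2.372%.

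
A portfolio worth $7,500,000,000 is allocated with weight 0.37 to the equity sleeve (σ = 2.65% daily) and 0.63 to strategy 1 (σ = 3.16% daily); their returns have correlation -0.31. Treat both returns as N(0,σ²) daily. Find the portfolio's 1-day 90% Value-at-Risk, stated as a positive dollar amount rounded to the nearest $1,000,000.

σ_p² = 0.37²·2.65² + 0.63²·3.16² + 2·-0.31·0.37·0.63·2.65·3.16 = 3.7144 (%²).
σ_p = √3.7144 = 1.927%.
At 90%, z = 1.282.
VaR = 1.282 × 1.927% = 2.470%; on $7,500,000,000 that is $185,250,000.

$185,000,000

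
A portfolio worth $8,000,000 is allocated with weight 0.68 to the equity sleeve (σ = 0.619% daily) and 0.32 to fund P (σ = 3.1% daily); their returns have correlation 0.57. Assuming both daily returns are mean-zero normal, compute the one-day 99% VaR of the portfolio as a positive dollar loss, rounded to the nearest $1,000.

$238,000

σ_p² = 0.68²·0.619² + 0.32²·3.1² + 2·0.57·0.68·0.32·0.619·3.1 = 1.6372 (%²).
σ_p = √1.6372 = 1.280%.
At 99%, z = 2.326.
VaR = 2.326 × 1.280% = 2.977%; on $8,000,000 that is $238,160.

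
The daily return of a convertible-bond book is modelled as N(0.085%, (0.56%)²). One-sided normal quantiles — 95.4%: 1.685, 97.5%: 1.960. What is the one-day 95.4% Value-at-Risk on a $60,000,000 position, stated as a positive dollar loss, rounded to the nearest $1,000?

VaR = −μ + z·σ = −(0.085%) + 1.685 × 0.56% = 0.859%.
On $60,000,000: 0.00859 × $60,000,000 = $515,400.

$515,000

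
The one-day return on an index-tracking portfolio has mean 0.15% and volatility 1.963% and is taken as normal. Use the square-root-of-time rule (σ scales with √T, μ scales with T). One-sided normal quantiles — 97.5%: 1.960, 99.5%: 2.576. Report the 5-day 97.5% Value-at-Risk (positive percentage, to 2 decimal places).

7.85%

σ_{5d} = 1.963% × √5 = 4.389%; μ_{5d} = 5 × 0.15% = 0.750%.
VaR = −(0.750%) + 1.960 × 4.389% = 7.852%.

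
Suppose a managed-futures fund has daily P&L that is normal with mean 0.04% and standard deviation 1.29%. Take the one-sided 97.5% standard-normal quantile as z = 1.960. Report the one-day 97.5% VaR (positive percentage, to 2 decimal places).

VaR = −μ + z·σ = −(0.04%) + 1.960 × 1.29% = 2.488%.

2.49%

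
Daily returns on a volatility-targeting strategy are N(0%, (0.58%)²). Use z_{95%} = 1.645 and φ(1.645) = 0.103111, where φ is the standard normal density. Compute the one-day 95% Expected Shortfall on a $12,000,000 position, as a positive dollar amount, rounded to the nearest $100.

$143,500

Tail multiplier: φ(z)/(1−α) = 0.103111 / 0.05 = 2.062.
ES = 0.58% × 2.062 = 1.196%.
On $12,000,000: 0.01196 × $12,000,000 = $143,520.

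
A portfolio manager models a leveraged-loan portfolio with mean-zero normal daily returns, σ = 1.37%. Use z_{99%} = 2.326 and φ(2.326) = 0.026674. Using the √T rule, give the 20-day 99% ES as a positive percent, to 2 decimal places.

σ_{20d} = 1.37% × √20 = 6.127%.
ES multiplier = φ(z)/(1−α) = 0.026674/0.01 = 2.667.
ES = 6.127% × 2.667 = 16.341%.

16.34%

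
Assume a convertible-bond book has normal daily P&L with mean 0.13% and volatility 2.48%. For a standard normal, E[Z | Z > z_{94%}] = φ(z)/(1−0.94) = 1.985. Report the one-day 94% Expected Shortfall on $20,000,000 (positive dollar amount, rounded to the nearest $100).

ES = −(0.13%) + 2.48% × 1.985 = 4.793%.
On $20,000,000: 0.04793 × $20,000,000 = $958,600.

$958,600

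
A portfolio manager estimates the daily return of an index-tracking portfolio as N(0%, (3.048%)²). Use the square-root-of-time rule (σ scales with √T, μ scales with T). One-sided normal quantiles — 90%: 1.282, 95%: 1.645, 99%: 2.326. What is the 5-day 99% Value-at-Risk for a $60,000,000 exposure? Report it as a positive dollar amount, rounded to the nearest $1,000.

$9,512,000

σ_{5d} = 3.048% × √5 = 6.816%.
VaR = 2.326 × 6.816% = 15.854%.
On $60,000,000: 0.15854 × $60,000,000 = $9,512,400.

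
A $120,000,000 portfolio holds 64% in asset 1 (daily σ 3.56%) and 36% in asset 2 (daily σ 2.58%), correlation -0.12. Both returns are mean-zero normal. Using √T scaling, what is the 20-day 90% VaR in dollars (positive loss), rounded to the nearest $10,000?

σ_p = √(0.64²·3.56² + 0.36²·2.58² + 2·-0.12·0.64·0.36·3.56·2.58) = 2.355%.
σ_{20d} = 2.355% × √20 = 10.532%.
z(90%) = 1.282.
VaR = 1.282 × 10.532% = 13.502%; on $120,000,000 that is $16,202,400.

$16,200,000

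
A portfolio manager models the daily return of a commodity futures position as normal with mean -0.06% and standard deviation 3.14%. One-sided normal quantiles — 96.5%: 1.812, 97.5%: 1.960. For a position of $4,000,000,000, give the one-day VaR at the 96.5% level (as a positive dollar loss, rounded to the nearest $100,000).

$230,000,000

VaR = −μ + z·σ = −(-0.06%) + 1.812 × 3.14% = 5.750%.
On $4,000,000,000: 0.05750 × $4,000,000,000 = $230,000,000.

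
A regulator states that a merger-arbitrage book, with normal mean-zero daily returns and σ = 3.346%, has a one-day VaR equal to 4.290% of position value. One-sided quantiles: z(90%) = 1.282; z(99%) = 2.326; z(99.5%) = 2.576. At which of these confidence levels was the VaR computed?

Implied z = VaR/σ = 4.290 / 3.346 = 1.282.
This matches z(90%) = 1.282.

90%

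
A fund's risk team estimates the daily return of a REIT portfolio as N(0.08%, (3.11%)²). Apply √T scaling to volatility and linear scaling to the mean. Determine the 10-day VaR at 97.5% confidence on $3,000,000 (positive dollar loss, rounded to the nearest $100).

At 97.5%, z = 1.960.
σ_{10d} = 3.11% × √10 = 9.835%; μ_{10d} = 10 × 0.08% = 0.800%.
VaR = −(0.800%) + 1.960 × 9.835% = 18.477%.
On $3,000,000: 0.18477 × $3,000,000 = $554,310.

$554,300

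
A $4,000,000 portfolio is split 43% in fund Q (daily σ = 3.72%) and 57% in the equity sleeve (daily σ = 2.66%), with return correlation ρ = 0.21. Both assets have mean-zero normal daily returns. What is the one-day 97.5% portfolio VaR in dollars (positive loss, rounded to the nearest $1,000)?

σ_p² = 0.43²·3.72² + 0.57²·2.66² + 2·0.21·0.43·0.57·3.72·2.66 = 5.8762 (%²).
σ_p = √5.8762 = 2.424%.
At 97.5%, z = 1.960.
VaR = 1.960 × 2.424% = 4.751%; on $4,000,000 that is $190,040.

$190,000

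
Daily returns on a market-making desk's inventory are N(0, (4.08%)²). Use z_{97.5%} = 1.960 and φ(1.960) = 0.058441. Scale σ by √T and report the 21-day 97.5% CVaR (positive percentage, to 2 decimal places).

σ_{21d} = 4.08% × √21 = 18.697%.
ES multiplier = φ(z)/(1−α) = 0.058441/0.025 = 2.338.
ES = 18.697% × 2.338 = 43.714%.

43.71%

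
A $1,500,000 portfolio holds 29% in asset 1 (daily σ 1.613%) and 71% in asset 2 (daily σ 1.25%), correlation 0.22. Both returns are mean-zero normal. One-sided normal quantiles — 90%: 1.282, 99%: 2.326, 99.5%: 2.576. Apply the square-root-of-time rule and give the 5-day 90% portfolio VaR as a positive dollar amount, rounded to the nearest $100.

$46,900

σ_p = √(0.29²·1.613² + 0.71²·1.25² + 2·0.22·0.29·0.71·1.613·1.25) = 1.090%.
σ_{5d} = 1.090% × √5 = 2.437%.
VaR = 1.282 × 2.437% = 3.124%; on $1,500,000 that is $46,860.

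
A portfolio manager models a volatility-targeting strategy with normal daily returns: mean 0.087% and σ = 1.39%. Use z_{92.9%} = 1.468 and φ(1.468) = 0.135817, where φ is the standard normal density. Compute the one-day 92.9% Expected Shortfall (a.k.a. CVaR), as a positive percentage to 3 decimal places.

Tail multiplier: φ(z)/(1−α) = 0.135817 / 0.071 = 1.913.
ES = −(0.087%) + 1.39% × 1.913 = 2.572%.

2.572%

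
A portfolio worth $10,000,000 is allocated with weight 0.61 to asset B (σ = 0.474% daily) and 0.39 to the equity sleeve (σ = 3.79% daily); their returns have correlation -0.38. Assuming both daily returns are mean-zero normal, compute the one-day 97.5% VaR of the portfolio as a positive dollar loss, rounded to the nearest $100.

$273,200

σ_p² = 0.61²·0.474² + 0.39²·3.79² + 2·-0.38·0.61·0.39·0.474·3.79 = 1.9436 (%²).
σ_p = √1.9436 = 1.394%.
At 97.5%, z = 1.960.
VaR = 1.960 × 1.394% = 2.732%; on $10,000,000 that is $273,200.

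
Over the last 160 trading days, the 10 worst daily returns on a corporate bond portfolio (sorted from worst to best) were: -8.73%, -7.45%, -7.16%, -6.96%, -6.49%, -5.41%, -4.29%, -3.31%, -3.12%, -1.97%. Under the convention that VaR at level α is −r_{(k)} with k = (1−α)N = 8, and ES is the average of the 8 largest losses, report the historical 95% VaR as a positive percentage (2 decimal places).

3.31%

k = 8; the 8th lowest return is -3.31%, so VaR = 3.31%.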